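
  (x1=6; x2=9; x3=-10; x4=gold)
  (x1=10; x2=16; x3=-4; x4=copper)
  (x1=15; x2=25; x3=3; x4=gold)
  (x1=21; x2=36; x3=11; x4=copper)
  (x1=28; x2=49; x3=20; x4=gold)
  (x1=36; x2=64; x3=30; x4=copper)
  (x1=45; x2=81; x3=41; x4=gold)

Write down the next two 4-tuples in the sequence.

X1: differences are 4, 5, 6, … (increasing by 1 each time), so 6, 10, 15, 21, 28, 36, 45 → 55 → 66.
X2 goes 9, 16, 25, 36, 49, 64, 81 → 100 → 121 (perfect squares: 3², 4², 5², …).
X3 goes -10, -4, 3, 11, 20, 30, 41 → 53 → 66 (differences are 6, 7, 8, … (increasing by 1 each time)).
X4 — alternates gold ↔ copper: gold, copper, gold, copper, gold, copper, gold → copper → gold.
So the next two 4-tuples are (x1=55; x2=100; x3=53; x4=copper) and (x1=66; x2=121; x3=66; x4=gold).

(x1=55; x2=100; x3=53; x4=copper), (x1=66; x2=121; x3=66; x4=gold)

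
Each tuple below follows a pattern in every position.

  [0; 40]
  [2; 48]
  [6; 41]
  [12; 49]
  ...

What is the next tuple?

[20; 42]

For the first value, differences are 2, 4, 6, … (increasing by 2 each time): 0, 2, 6, 12 → 20.
Second value: 40, 48, 41, 49 → 42 (alternating steps +8, −7, +8, −7, …).
So the next tuple is [20; 42].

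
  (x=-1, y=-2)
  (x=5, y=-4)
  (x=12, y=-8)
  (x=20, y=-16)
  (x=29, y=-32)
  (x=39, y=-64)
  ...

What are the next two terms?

(x=50, y=-128), (x=62, y=-256)

X goes -1, 5, 12, 20, 29, 39 → 50 → 62 (differences are 6, 7, 8, … (increasing by 1 each time)).
Y: ×2 each step, so -2, -4, -8, -16, -32, -64 → -128 → -256.
Putting the parts together: (x=50, y=-128) and then (x=62, y=-256).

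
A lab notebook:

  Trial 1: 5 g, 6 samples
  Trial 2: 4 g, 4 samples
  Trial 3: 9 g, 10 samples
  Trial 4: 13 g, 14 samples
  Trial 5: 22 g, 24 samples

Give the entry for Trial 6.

G — each term is the sum of the two before it: 5, 4, 9, 13, 22 → 35.
Samples: 6, 4, 10, 14, 24 → 38 (each term is the sum of the two before it).
Combining the parts gives 35 g, 38 samples.

35 g, 38 samples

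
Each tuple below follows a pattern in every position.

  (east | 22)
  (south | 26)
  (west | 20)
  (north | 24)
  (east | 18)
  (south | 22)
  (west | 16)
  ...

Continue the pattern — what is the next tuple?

(north | 20)

Direction: east, south, west, north, east, south, west → north (repeats east → south → west → north).
Second value: alternating steps +4, −6, +4, −6, …, so 22, 26, 20, 24, 18, 22, 16 → 20.
Combining the parts gives (north | 20).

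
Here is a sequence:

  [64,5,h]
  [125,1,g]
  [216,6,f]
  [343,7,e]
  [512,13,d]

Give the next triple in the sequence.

[729,20,c]

First coordinate — perfect cubes: 4³, 5³, 6³, …: 64, 125, 216, 343, 512 → 729.
Second coordinate goes 5, 1, 6, 7, 13 → 20 (each term is the sum of the two before it).
For the letter, letters move back 1 place in the alphabet: h, g, f, e, d → c.
Combining the parts gives [729,20,c].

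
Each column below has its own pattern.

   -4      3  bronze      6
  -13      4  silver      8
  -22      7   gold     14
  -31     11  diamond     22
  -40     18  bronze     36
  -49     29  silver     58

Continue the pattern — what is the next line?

First component: −9 each step; -4, -13, -22, -31, -40, -49 → -58.
Second component: 3, 4, 7, 11, 18, 29 → 47 (each term is the sum of the two before it).
For the rank, repeats bronze → silver → gold → diamond: bronze, silver, gold, diamond, bronze, silver → gold.
For the fourth component, always 2 × the second component: 6, 8, 14, 22, 36, 58 → 94.
So the next line is -58  47  gold  94.

-58  47  gold  94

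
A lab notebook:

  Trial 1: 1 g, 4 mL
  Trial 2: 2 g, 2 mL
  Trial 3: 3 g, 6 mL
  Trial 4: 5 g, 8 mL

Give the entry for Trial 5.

8 g, 14 mL

G: 1, 2, 3, 5 → 8 (each term is the sum of the two before it).
ML: each term is the sum of the two before it; 4, 2, 6, 8 → 14.
So the next row is 8 g, 14 mL.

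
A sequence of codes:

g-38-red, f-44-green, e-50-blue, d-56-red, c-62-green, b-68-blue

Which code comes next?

For the letter, letters move back 1 place in the alphabet: g, f, e, d, c, b → a.
Second component — +6 each step: 38, 44, 50, 56, 62, 68 → 74.
Colour: repeats red → green → blue; red, green, blue, red, green, blue → red.
Putting it together: a-74-red.

a-74-red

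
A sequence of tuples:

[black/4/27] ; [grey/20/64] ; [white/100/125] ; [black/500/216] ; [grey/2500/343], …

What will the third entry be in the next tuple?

Third entry: perfect cubes: 3³, 4³, 5³, …, so 27, 64, 125, 216, 343 → 512.

512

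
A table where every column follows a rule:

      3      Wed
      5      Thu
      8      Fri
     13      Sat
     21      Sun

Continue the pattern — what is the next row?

34  Mon

First component — each term is the sum of the two before it: 3, 5, 8, 13, 21 → 34.
Day: runs through the weekdays Mon→Sun; Wed, Thu, Fri, Sat, Sun → Mon.
Putting it together: 34  Mon.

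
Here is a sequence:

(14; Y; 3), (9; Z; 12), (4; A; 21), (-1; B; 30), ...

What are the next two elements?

First coordinate: −5 each step; 14, 9, 4, -1 → -6 → -11.
Letter: letters move forward 1 place in the alphabet, wrapping Z→A; Y, Z, A, B → C → D.
Third coordinate: +9 each step, so 3, 12, 21, 30 → 39 → 48.
So the next two elements are (-6; C; 39) and (-11; D; 48).

(-6; C; 39), (-11; D; 48)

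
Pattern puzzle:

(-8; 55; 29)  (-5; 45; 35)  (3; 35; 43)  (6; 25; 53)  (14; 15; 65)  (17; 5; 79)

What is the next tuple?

(25; -5; 95)

First slot — alternating steps +3, +8, +3, +8, …: -8, -5, 3, 6, 14, 17 → 25.
Second slot: −10 each step, so 55, 45, 35, 25, 15, 5 → -5.
For the third slot, differences are 6, 8, 10, … (increasing by 2 each time): 29, 35, 43, 53, 65, 79 → 95.
So the next tuple is (25; -5; 95).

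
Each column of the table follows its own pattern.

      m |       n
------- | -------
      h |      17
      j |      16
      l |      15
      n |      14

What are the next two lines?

p  13; r  12

Column m — letters move forward 2 places in the alphabet: h, j, l, n → p → r.
Column n — −1 each step: 17, 16, 15, 14 → 13 → 12.
So the next two lines are p  13 and r  12.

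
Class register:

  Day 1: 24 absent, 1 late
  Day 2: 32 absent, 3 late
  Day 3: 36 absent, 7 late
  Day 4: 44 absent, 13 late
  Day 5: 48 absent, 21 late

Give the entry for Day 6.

Absent — alternating steps +8, +4, +8, +4, …: 24, 32, 36, 44, 48 → 56.
Late: differences are 2, 4, 6, … (increasing by 2 each time); 1, 3, 7, 13, 21 → 31.
Putting it together: 56 absent, 31 late.

56 absent, 31 late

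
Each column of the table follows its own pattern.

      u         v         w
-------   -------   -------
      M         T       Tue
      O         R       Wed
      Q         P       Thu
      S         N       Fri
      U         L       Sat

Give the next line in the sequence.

W  J  Sun

Column u: letters move forward 2 places in the alphabet; M, O, Q, S, U → W.
Column v: letters move back 2 places in the alphabet; T, R, P, N, L → J.
Column w goes Tue, Wed, Thu, Fri, Sat → Sun (runs through the weekdays Mon→Sun).
So the next line is W  J  Sun.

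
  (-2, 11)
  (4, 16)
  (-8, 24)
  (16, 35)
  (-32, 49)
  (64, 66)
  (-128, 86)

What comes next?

(256, 109)

For the first component, ×(-2) each step: -2, 4, -8, 16, -32, 64, -128 → 256.
Second component: differences are 5, 8, 11, … (increasing by 3 each time); 11, 16, 24, 35, 49, 66, 86 → 109.
So the next pair is (256, 109).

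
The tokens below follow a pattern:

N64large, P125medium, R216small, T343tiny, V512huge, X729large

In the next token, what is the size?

Letter goes N, P, R, T, V, X → Z (letters move forward 2 places in the alphabet).
Second component — perfect cubes: 4³, 5³, 6³, …: 64, 125, 216, 343, 512, 729 → 1000.
Size — repeats large → medium → small → tiny → huge: large, medium, small, tiny, huge, large → medium.

medium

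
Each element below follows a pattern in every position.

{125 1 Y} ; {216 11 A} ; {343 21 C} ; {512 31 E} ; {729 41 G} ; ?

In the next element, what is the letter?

For the letter, letters move forward 2 places in the alphabet, wrapping Z→A: Y, A, C, E, G → I.

I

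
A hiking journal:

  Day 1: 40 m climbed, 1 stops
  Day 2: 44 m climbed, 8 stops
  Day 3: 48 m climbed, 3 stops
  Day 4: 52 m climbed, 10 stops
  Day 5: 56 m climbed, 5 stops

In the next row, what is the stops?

12

Stops — alternating steps +7, −5, +7, −5, …: 1, 8, 3, 10, 5 → 12.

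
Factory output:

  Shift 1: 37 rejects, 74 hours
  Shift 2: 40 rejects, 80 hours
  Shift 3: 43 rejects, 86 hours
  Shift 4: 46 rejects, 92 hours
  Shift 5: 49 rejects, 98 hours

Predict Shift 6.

For the rejects, +3 each step: 37, 40, 43, 46, 49 → 52.
Hours goes 74, 80, 86, 92, 98 → 104 (always 2 × the rejects).
Putting it together: 52 rejects, 104 hours.

52 rejects, 104 hours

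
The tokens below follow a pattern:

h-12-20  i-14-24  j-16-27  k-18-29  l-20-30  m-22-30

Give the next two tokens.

Letter: letters move forward 1 place in the alphabet, so h, i, j, k, l, m → n → o.
Second component: +2 each step, so 12, 14, 16, 18, 20, 22 → 24 → 26.
For the third component, differences are 4, 3, 2, … (decreasing by 1 each time): 20, 24, 27, 29, 30, 30 → 29 → 27.
So the next two tokens are n-24-29 and o-26-27.

n-24-29, o-26-27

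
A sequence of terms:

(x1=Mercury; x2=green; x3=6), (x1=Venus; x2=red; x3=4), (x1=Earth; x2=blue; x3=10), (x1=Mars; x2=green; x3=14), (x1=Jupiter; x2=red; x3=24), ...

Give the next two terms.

(x1=Saturn; x2=blue; x3=38), (x1=Uranus; x2=green; x3=62)

X1 goes Mercury, Venus, Earth, Mars, Jupiter → Saturn → Uranus (runs through the planets Mercury→Neptune).
X2: repeats green → red → blue, so green, red, blue, green, red → blue → green.
X3: each term is the sum of the two before it; 6, 4, 10, 14, 24 → 38 → 62.
So the next two terms are (x1=Saturn; x2=blue; x3=38) and (x1=Uranus; x2=green; x3=62).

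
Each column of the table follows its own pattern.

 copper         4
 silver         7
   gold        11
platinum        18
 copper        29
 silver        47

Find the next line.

gold  76

Metal: repeats copper → silver → gold → platinum; copper, silver, gold, platinum, copper, silver → gold.
Second component: 4, 7, 11, 18, 29, 47 → 76 (each term is the sum of the two before it).
Putting it together: gold  76.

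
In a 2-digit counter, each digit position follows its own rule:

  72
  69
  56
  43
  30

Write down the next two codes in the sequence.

27 then 14

First digit goes 7, 6, 5, 4, 3 → 2 → 1 (−1 each step, mod 10).
Second digit goes 2, 9, 6, 3, 0 → 7 → 4 (−3 each step, mod 10).
So the next two codes are 27 and 14.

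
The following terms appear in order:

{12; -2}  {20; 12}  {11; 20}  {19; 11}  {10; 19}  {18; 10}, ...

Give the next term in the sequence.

First component: alternating steps +8, −9, +8, −9, …, so 12, 20, 11, 19, 10, 18 → 9.
Second component goes -2, 12, 20, 11, 19, 10 → 18 (always the previous value of the first component).
Putting it together: {9; 18}.

{9; 18}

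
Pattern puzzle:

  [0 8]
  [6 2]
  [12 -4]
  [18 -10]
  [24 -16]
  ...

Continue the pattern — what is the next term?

[30 -22]

First component — +6 each step: 0, 6, 12, 18, 24 → 30.
Second component — together with the first component always sums to 8: 8, 2, -4, -10, -16 → -22.
So the next term is [30 -22].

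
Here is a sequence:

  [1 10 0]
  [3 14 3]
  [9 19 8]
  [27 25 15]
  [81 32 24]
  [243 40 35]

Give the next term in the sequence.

First coordinate: ×3 each step; 1, 3, 9, 27, 81, 243 → 729.
Second coordinate: differences are 4, 5, 6, … (increasing by 1 each time), so 10, 14, 19, 25, 32, 40 → 49.
Third coordinate: 0, 3, 8, 15, 24, 35 → 48 (differences are 3, 5, 7, … (increasing by 2 each time)).
Combining the parts gives [729 49 48].

[729 49 48]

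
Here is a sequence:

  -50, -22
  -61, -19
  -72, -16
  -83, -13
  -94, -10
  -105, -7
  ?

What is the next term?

First value: −11 each step; -50, -61, -72, -83, -94, -105 → -116.
Second value — +3 each step: -22, -19, -16, -13, -10, -7 → -4.
Combining the parts gives -116, -4.

-116, -4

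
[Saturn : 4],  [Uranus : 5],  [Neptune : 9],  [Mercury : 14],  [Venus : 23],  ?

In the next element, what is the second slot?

Second slot: 4, 5, 9, 14, 23 → 37 (each term is the sum of the two before it).

37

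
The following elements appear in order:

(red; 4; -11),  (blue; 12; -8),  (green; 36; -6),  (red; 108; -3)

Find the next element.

Colour goes red, blue, green, red → blue (repeats red → blue → green).
Second part: ×3 each step; 4, 12, 36, 108 → 324.
Third part: alternating steps +3, +2, +3, +2, …; -11, -8, -6, -3 → -1.
Combining the parts gives (blue; 324; -1).

(blue; 324; -1)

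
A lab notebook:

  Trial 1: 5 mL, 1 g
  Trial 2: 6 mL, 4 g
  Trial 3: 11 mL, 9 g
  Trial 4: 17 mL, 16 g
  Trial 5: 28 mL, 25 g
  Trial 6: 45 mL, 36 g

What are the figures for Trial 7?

ML goes 5, 6, 11, 17, 28, 45 → 73 (each term is the sum of the two before it).
G — perfect squares: 1², 2², 3², …: 1, 4, 9, 16, 25, 36 → 49.
So the next record is 73 mL, 49 g.

73 mL, 49 g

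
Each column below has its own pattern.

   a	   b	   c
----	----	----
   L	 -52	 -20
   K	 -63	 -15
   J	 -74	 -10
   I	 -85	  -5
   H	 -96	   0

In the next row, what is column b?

-107

Column b: −11 each step; -52, -63, -74, -85, -96 → -107.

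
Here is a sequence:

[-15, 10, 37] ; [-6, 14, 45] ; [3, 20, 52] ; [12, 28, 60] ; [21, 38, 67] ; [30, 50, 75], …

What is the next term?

First coordinate: +9 each step, so -15, -6, 3, 12, 21, 30 → 39.
Second coordinate: differences are 4, 6, 8, … (increasing by 2 each time); 10, 14, 20, 28, 38, 50 → 64.
Third coordinate — alternating steps +8, +7, +8, +7, …: 37, 45, 52, 60, 67, 75 → 82.
Putting it together: [39, 64, 82].

[39, 64, 82]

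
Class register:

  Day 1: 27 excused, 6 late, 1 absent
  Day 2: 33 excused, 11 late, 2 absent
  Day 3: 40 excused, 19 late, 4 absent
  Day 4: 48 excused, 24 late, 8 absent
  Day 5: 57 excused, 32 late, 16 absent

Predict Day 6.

67 excused, 37 late, 32 absent

Excused goes 27, 33, 40, 48, 57 → 67 (differences are 6, 7, 8, … (increasing by 1 each time)).
Late: alternating steps +5, +8, +5, +8, …, so 6, 11, 19, 24, 32 → 37.
Absent: ×2 each step, so 1, 2, 4, 8, 16 → 32.
Combining the parts gives 67 excused, 37 late, 32 absent.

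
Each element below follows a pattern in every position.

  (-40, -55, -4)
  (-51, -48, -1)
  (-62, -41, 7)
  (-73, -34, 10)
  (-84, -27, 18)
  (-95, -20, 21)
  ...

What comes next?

First value: -40, -51, -62, -73, -84, -95 → -106 (−11 each step).
Second value goes -55, -48, -41, -34, -27, -20 → -13 (+7 each step).
Third value: alternating steps +3, +8, +3, +8, …; -4, -1, 7, 10, 18, 21 → 29.
Putting it together: (-106, -13, 29).

(-106, -13, 29)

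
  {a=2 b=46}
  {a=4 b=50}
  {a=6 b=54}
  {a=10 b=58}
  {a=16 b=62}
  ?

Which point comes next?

A: each term is the sum of the two before it, so 2, 4, 6, 10, 16 → 26.
For the b, +4 each step: 46, 50, 54, 58, 62 → 66.
So the next point is {a=26 b=66}.

{a=26 b=66}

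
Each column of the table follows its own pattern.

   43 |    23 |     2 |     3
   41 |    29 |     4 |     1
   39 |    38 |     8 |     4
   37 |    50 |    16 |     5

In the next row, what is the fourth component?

Fourth component: 3, 1, 4, 5 → 9 (each term is the sum of the two before it).

9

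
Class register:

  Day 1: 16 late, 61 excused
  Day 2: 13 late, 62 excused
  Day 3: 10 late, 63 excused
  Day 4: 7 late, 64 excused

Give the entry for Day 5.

4 late, 65 excused

Late: −3 each step, so 16, 13, 10, 7 → 4.
Excused: +1 each step, so 61, 62, 63, 64 → 65.
Combining the parts gives 4 late, 65 excused.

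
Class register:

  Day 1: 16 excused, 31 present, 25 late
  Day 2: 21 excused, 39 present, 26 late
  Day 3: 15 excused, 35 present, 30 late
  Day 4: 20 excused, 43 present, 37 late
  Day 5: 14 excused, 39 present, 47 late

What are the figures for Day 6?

Excused: alternating steps +5, −6, +5, −6, …, so 16, 21, 15, 20, 14 → 19.
Present: alternating steps +8, −4, +8, −4, …, so 31, 39, 35, 43, 39 → 47.
Late goes 25, 26, 30, 37, 47 → 60 (differences are 1, 4, 7, … (increasing by 3 each time)).
Putting it together: 19 excused, 47 present, 60 late.

19 excused, 47 present, 60 late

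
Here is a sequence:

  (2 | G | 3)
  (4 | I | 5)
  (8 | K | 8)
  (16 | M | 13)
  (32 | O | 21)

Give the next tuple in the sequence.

First entry — ×2 each step: 2, 4, 8, 16, 32 → 64.
Letter: letters move forward 2 places in the alphabet; G, I, K, M, O → Q.
Third entry goes 3, 5, 8, 13, 21 → 34 (each term is the sum of the two before it).
Putting it together: (64 | Q | 34).

(64 | Q | 34)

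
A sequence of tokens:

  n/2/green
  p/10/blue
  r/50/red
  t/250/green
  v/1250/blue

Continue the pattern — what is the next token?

x/6250/red

Letter: letters move forward 2 places in the alphabet; n, p, r, t, v → x.
Second component goes 2, 10, 50, 250, 1250 → 6250 (×5 each step).
Colour — repeats green → blue → red: green, blue, red, green, blue → red.
Putting it together: x/6250/red.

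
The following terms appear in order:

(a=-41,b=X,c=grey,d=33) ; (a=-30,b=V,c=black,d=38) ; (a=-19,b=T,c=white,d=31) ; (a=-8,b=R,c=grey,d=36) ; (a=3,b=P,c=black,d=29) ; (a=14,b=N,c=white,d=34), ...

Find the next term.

A — +11 each step: -41, -30, -19, -8, 3, 14 → 25.
B: letters move back 2 places in the alphabet, so X, V, T, R, P, N → L.
C: grey, black, white, grey, black, white → grey (repeats grey → black → white).
D: alternating steps +5, −7, +5, −7, …; 33, 38, 31, 36, 29, 34 → 27.
Combining the parts gives (a=25,b=L,c=grey,d=27).

(a=25,b=L,c=grey,d=27)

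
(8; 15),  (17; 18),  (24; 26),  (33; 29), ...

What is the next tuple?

(40; 37)

For the first coordinate, alternating steps +9, +7, +9, +7, …: 8, 17, 24, 33 → 40.
For the second coordinate, alternating steps +3, +8, +3, +8, …: 15, 18, 26, 29 → 37.
Combining the parts gives (40; 37).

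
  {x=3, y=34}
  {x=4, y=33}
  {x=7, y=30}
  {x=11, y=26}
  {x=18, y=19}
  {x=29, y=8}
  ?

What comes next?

{x=47, y=-10}

X: each term is the sum of the two before it; 3, 4, 7, 11, 18, 29 → 47.
Y — together with the x always sums to 37: 34, 33, 30, 26, 19, 8 → -10.
Combining the parts gives {x=47, y=-10}.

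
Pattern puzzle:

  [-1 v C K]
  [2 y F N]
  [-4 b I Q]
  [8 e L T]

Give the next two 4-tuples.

First component: -1, 2, -4, 8 → -16 → 32 (×(-2) each step).
First letter — letters move forward 3 places in the alphabet, wrapping Z→A: v, y, b, e → h → k.
Second letter: C, F, I, L → O → R (letters move forward 3 places in the alphabet).
Third letter: letters move forward 3 places in the alphabet, so K, N, Q, T → W → Z.
So the next two 4-tuples are [-16 h O W] and [32 k R Z].

[-16 h O W], [32 k R Z]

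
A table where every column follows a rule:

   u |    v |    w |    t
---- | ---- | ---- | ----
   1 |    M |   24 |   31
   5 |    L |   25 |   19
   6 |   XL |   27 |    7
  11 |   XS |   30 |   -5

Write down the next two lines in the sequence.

Column u: 1, 5, 6, 11 → 17 → 28 (each term is the sum of the two before it).
Column v: runs through clothing sizes XS→XL, so M, L, XL, XS → S → M.
Column w: differences are 1, 2, 3, … (increasing by 1 each time); 24, 25, 27, 30 → 34 → 39.
Column t — −12 each step: 31, 19, 7, -5 → -17 → -29.
Putting the parts together: 17  S  34  -17 and then 28  M  39  -29.

17  S  34  -17; 28  M  39  -29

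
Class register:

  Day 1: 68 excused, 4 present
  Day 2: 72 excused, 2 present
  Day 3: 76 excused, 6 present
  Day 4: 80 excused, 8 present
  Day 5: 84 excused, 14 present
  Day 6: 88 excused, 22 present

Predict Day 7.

Excused: 68, 72, 76, 80, 84, 88 → 92 (+4 each step).
For the present, each term is the sum of the two before it: 4, 2, 6, 8, 14, 22 → 36.
Putting it together: 92 excused, 36 present.

92 excused, 36 present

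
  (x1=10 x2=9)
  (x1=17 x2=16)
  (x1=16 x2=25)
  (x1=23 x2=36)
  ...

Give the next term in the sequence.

(x1=22 x2=49)

For the x1, alternating steps +7, −1, +7, −1, …: 10, 17, 16, 23 → 22.
X2: 9, 16, 25, 36 → 49 (perfect squares: 3², 4², 5², …).
So the next term is (x1=22 x2=49).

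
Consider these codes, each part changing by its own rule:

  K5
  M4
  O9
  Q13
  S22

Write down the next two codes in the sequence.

For the letter, letters move forward 2 places in the alphabet: K, M, O, Q, S → U → W.
Second component — each term is the sum of the two before it: 5, 4, 9, 13, 22 → 35 → 57.
So the next two codes are U35 and W57.

U35, W57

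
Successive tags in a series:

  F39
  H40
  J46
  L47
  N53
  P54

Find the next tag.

For the letter, letters move forward 2 places in the alphabet: F, H, J, L, N, P → R.
Second component: alternating steps +1, +6, +1, +6, …, so 39, 40, 46, 47, 53, 54 → 60.
Putting it together: R60.

R60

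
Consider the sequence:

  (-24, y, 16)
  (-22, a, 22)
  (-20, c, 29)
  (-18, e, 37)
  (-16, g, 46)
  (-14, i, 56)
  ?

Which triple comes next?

First value: +2 each step, so -24, -22, -20, -18, -16, -14 → -12.
Letter: letters move forward 2 places in the alphabet, wrapping Z→A; y, a, c, e, g, i → k.
Third value — differences are 6, 7, 8, … (increasing by 1 each time): 16, 22, 29, 37, 46, 56 → 67.
Combining the parts gives (-12, k, 67).

(-12, k, 67)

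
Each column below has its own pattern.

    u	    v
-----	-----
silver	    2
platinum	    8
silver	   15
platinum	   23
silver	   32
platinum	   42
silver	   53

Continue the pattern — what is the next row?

platinum  65

Column u: alternates silver ↔ platinum; silver, platinum, silver, platinum, silver, platinum, silver → platinum.
Column v: differences are 6, 7, 8, … (increasing by 1 each time), so 2, 8, 15, 23, 32, 42, 53 → 65.
So the next row is platinum  65.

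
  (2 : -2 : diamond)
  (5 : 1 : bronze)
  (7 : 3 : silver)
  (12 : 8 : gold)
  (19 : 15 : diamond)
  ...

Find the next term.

(31 : 27 : bronze)

First part: 2, 5, 7, 12, 19 → 31 (each term is the sum of the two before it).
Second part — always 4 less than the first part: -2, 1, 3, 8, 15 → 27.
For the rank, repeats diamond → bronze → silver → gold: diamond, bronze, silver, gold, diamond → bronze.
Putting it together: (31 : 27 : bronze).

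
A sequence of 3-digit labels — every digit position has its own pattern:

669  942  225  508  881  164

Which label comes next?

447

First digit — +3 each step, mod 10: 6, 9, 2, 5, 8, 1 → 4.
Second digit: −2 each step, mod 10; 6, 4, 2, 0, 8, 6 → 4.
For the third digit, +3 each step, mod 10: 9, 2, 5, 8, 1, 4 → 7.
Putting it together: 447.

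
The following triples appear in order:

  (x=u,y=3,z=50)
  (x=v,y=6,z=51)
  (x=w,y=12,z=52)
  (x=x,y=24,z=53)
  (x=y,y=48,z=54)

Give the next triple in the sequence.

(x=z,y=96,z=55)

For the x, letters move forward 1 place in the alphabet: u, v, w, x, y → z.
Y — ×2 each step: 3, 6, 12, 24, 48 → 96.
For the z, +1 each step: 50, 51, 52, 53, 54 → 55.
Combining the parts gives (x=z,y=96,z=55).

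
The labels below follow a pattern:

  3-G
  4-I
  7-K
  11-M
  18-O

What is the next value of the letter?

Q

Letter goes G, I, K, M, O → Q (letters move forward 2 places in the alphabet).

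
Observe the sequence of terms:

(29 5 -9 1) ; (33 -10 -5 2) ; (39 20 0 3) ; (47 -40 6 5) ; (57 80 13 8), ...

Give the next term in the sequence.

(69 -160 21 13)

First component — differences are 4, 6, 8, … (increasing by 2 each time): 29, 33, 39, 47, 57 → 69.
Second component: ×(-2) each step; 5, -10, 20, -40, 80 → -160.
Third component — differences are 4, 5, 6, … (increasing by 1 each time): -9, -5, 0, 6, 13 → 21.
For the fourth component, each term is the sum of the two before it: 1, 2, 3, 5, 8 → 13.
Putting it together: (69 -160 21 13).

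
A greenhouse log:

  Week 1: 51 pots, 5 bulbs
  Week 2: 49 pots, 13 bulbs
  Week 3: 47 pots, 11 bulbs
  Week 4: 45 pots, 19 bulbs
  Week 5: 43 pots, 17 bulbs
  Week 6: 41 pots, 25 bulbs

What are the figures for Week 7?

Pots: −2 each step; 51, 49, 47, 45, 43, 41 → 39.
Bulbs — alternating steps +8, −2, +8, −2, …: 5, 13, 11, 19, 17, 25 → 23.
So the next row is 39 pots, 23 bulbs.

39 pots, 23 bulbs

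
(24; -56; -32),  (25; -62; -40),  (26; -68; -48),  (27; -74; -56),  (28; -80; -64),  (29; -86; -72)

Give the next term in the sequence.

For the first coordinate, +1 each step: 24, 25, 26, 27, 28, 29 → 30.
For the second coordinate, −6 each step: -56, -62, -68, -74, -80, -86 → -92.
For the third coordinate, −8 each step: -32, -40, -48, -56, -64, -72 → -80.
So the next term is (30; -92; -80).

(30; -92; -80)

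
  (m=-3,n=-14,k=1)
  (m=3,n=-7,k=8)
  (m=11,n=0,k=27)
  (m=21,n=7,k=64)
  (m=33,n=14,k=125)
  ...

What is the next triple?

M: differences are 6, 8, 10, … (increasing by 2 each time), so -3, 3, 11, 21, 33 → 47.
N goes -14, -7, 0, 7, 14 → 21 (+7 each step).
K: 1, 8, 27, 64, 125 → 216 (perfect cubes: 1³, 2³, 3³, …).
So the next triple is (m=47,n=21,k=216).

(m=47,n=21,k=216)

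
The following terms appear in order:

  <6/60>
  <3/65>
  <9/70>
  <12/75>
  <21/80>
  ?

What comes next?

First part goes 6, 3, 9, 12, 21 → 33 (each term is the sum of the two before it).
Second part: 60, 65, 70, 75, 80 → 85 (+5 each step).
Combining the parts gives <33/85>.

<33/85>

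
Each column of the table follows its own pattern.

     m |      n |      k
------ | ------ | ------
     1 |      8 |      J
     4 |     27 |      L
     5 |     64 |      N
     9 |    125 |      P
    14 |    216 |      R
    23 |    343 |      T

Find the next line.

Column m: each term is the sum of the two before it; 1, 4, 5, 9, 14, 23 → 37.
Column n: perfect cubes: 2³, 3³, 4³, …; 8, 27, 64, 125, 216, 343 → 512.
Column k: letters move forward 2 places in the alphabet, so J, L, N, P, R, T → V.
So the next line is 37  512  V.

37  512  V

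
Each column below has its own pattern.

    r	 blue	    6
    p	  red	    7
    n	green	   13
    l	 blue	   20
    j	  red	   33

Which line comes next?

Letter: letters move back 2 places in the alphabet, so r, p, n, l, j → h.
Colour: repeats blue → red → green, so blue, red, green, blue, red → green.
Third component goes 6, 7, 13, 20, 33 → 53 (each term is the sum of the two before it).
Putting it together: h  green  53.

h  green  53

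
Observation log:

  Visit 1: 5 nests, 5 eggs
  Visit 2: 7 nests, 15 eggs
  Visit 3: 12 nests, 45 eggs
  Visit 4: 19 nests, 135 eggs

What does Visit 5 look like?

Nests — each term is the sum of the two before it: 5, 7, 12, 19 → 31.
Eggs: 5, 15, 45, 135 → 405 (×3 each step).
Combining the parts gives 31 nests, 405 eggs.

31 nests, 405 eggs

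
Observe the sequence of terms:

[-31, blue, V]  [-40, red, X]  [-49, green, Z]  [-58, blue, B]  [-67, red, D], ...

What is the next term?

[-76, green, F]

First entry: -31, -40, -49, -58, -67 → -76 (−9 each step).
Colour: repeats blue → red → green; blue, red, green, blue, red → green.
Letter: V, X, Z, B, D → F (letters move forward 2 places in the alphabet, wrapping Z→A).
Putting it together: [-76, green, F].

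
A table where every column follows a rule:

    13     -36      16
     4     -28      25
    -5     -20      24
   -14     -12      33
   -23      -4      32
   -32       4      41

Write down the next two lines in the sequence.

-41  12  40; -50  20  49

First component — −9 each step: 13, 4, -5, -14, -23, -32 → -41 → -50.
Second component: +8 each step, so -36, -28, -20, -12, -4, 4 → 12 → 20.
Third component: alternating steps +9, −1, +9, −1, …, so 16, 25, 24, 33, 32, 41 → 40 → 49.
Putting the parts together: -41  12  40 and then -50  20  49.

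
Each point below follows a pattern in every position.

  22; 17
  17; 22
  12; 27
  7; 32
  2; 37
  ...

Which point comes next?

-3; 42

First entry: −5 each step, so 22, 17, 12, 7, 2 → -3.
Second entry: together with the first entry always sums to 39, so 17, 22, 27, 32, 37 → 42.
Combining the parts gives -3; 42.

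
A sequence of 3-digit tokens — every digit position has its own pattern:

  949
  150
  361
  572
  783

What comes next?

994

First digit: 9, 1, 3, 5, 7 → 9 (+2 each step, mod 10).
For the second digit, +1 each step, mod 10: 4, 5, 6, 7, 8 → 9.
Third digit goes 9, 0, 1, 2, 3 → 4 (+1 each step, mod 10).
So the next token is 994.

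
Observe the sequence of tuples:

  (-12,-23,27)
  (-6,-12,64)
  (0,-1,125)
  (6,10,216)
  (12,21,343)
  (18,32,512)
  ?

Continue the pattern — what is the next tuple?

(24,43,729)

First entry goes -12, -6, 0, 6, 12, 18 → 24 (+6 each step).
For the second entry, +11 each step: -23, -12, -1, 10, 21, 32 → 43.
Third entry: perfect cubes: 3³, 4³, 5³, …, so 27, 64, 125, 216, 343, 512 → 729.
Putting it together: (24,43,729).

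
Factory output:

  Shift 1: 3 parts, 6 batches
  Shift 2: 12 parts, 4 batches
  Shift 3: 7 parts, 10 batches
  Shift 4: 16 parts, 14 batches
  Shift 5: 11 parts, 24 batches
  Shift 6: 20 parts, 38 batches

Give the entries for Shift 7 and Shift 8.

15 parts, 62 batches; 24 parts, 100 batches

Parts — alternating steps +9, −5, +9, −5, …: 3, 12, 7, 16, 11, 20 → 15 → 24.
For the batches, each term is the sum of the two before it: 6, 4, 10, 14, 24, 38 → 62 → 100.
So the next two records are 15 parts, 62 batches and 24 parts, 100 batches.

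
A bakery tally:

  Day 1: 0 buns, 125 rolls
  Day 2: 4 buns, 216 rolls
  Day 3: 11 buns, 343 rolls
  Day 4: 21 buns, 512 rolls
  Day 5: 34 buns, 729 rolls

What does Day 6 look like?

For the buns, differences are 4, 7, 10, … (increasing by 3 each time): 0, 4, 11, 21, 34 → 50.
Rolls: perfect cubes: 5³, 6³, 7³, …, so 125, 216, 343, 512, 729 → 1000.
Combining the parts gives 50 buns, 1000 rolls.

50 buns, 1000 rolls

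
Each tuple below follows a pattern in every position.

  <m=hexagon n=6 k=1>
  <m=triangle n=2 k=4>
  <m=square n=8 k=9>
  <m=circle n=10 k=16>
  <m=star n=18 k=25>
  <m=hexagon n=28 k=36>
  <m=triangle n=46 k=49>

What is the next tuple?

M: repeats hexagon → triangle → square → circle → star, so hexagon, triangle, square, circle, star, hexagon, triangle → square.
N — each term is the sum of the two before it: 6, 2, 8, 10, 18, 28, 46 → 74.
K — perfect squares: 1², 2², 3², …: 1, 4, 9, 16, 25, 36, 49 → 64.
Combining the parts gives <m=square n=74 k=64>.

<m=square n=74 k=64>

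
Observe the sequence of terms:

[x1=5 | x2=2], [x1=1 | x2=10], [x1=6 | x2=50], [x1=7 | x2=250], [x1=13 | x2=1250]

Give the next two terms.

[x1=20 | x2=6250], [x1=33 | x2=31250]

X1: 5, 1, 6, 7, 13 → 20 → 33 (each term is the sum of the two before it).
X2: ×5 each step, so 2, 10, 50, 250, 1250 → 6250 → 31250.
Putting the parts together: [x1=20 | x2=6250] and then [x1=33 | x2=31250].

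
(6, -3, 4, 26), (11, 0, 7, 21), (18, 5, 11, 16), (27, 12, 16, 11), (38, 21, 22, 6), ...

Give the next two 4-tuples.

First component: 6, 11, 18, 27, 38 → 51 → 66 (differences are 5, 7, 9, … (increasing by 2 each time)).
Second component goes -3, 0, 5, 12, 21 → 32 → 45 (differences are 3, 5, 7, … (increasing by 2 each time)).
Third component: differences are 3, 4, 5, … (increasing by 1 each time), so 4, 7, 11, 16, 22 → 29 → 37.
Fourth component goes 26, 21, 16, 11, 6 → 1 → -4 (−5 each step).
Putting the parts together: (51, 32, 29, 1) and then (66, 45, 37, -4).

(51, 32, 29, 1), (66, 45, 37, -4)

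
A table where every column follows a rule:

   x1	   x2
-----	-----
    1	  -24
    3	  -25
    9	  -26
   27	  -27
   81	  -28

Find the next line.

243  -29

Column x1: ×3 each step, so 1, 3, 9, 27, 81 → 243.
Column x2: −1 each step; -24, -25, -26, -27, -28 → -29.
So the next line is 243  -29.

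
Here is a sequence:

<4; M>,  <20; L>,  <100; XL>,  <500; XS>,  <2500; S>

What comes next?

First part goes 4, 20, 100, 500, 2500 → 12500 (×5 each step).
Size: runs through clothing sizes XS→XL, so M, L, XL, XS, S → M.
Combining the parts gives <12500; M>.

<12500; M>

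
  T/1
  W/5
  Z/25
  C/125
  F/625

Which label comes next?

Letter — letters move forward 3 places in the alphabet, wrapping Z→A: T, W, Z, C, F → I.
Second component — ×5 each step: 1, 5, 25, 125, 625 → 3125.
Combining the parts gives I/3125.

I/3125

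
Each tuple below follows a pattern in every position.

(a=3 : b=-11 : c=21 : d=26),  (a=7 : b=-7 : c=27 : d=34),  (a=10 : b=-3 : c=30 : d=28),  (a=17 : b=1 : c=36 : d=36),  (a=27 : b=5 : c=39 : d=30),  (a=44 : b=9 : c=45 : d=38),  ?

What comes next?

A: each term is the sum of the two before it, so 3, 7, 10, 17, 27, 44 → 71.
B: -11, -7, -3, 1, 5, 9 → 13 (+4 each step).
C: alternating steps +6, +3, +6, +3, …; 21, 27, 30, 36, 39, 45 → 48.
D: 26, 34, 28, 36, 30, 38 → 32 (alternating steps +8, −6, +8, −6, …).
Putting it together: (a=71 : b=13 : c=48 : d=32).

(a=71 : b=13 : c=48 : d=32)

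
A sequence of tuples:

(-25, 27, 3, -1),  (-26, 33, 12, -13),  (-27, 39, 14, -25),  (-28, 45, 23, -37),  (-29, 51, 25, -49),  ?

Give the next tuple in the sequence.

First part — −1 each step: -25, -26, -27, -28, -29 → -30.
Second part goes 27, 33, 39, 45, 51 → 57 (+6 each step).
Third part: alternating steps +9, +2, +9, +2, …; 3, 12, 14, 23, 25 → 34.
Fourth part: -1, -13, -25, -37, -49 → -61 (−12 each step).
So the next tuple is (-30, 57, 34, -61).

(-30, 57, 34, -61)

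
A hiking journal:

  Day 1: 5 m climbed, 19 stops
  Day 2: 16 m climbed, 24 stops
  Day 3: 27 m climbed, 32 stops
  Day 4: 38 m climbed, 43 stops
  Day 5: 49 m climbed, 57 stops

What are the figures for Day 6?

M climbed: 5, 16, 27, 38, 49 → 60 (+11 each step).
Stops — differences are 5, 8, 11, … (increasing by 3 each time): 19, 24, 32, 43, 57 → 74.
Combining the parts gives 60 m climbed, 74 stops.

60 m climbed, 74 stops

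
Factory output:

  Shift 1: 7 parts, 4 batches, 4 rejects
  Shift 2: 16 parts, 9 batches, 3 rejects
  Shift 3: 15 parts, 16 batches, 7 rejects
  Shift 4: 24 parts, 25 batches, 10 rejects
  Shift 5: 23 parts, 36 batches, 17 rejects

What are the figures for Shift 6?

32 parts, 49 batches, 27 rejects

For the parts, alternating steps +9, −1, +9, −1, …: 7, 16, 15, 24, 23 → 32.
Batches: 4, 9, 16, 25, 36 → 49 (perfect squares: 2², 3², 4², …).
Rejects goes 4, 3, 7, 10, 17 → 27 (each term is the sum of the two before it).
Combining the parts gives 32 parts, 49 batches, 27 rejects.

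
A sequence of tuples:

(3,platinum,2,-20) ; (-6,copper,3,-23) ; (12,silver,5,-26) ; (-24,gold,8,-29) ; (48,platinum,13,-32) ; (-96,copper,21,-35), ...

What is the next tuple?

First coordinate goes 3, -6, 12, -24, 48, -96 → 192 (×(-2) each step).
Metal: repeats platinum → copper → silver → gold; platinum, copper, silver, gold, platinum, copper → silver.
Third coordinate: each term is the sum of the two before it; 2, 3, 5, 8, 13, 21 → 34.
For the fourth coordinate, −3 each step: -20, -23, -26, -29, -32, -35 → -38.
Putting it together: (192,silver,34,-38).

(192,silver,34,-38)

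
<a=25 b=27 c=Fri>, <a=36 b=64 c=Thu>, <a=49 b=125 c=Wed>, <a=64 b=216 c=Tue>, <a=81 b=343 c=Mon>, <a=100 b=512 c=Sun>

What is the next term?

For the a, perfect squares: 5², 6², 7², …: 25, 36, 49, 64, 81, 100 → 121.
B goes 27, 64, 125, 216, 343, 512 → 729 (perfect cubes: 3³, 4³, 5³, …).
C — runs backward through the weekdays Mon→Sun: Fri, Thu, Wed, Tue, Mon, Sun → Sat.
So the next term is <a=121 b=729 c=Sat>.

<a=121 b=729 c=Sat>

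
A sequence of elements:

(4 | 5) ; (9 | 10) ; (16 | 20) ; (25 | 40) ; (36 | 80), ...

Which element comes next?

(49 | 160)

For the first entry, perfect squares: 2², 3², 4², …: 4, 9, 16, 25, 36 → 49.
Second entry: ×2 each step; 5, 10, 20, 40, 80 → 160.
Combining the parts gives (49 | 160).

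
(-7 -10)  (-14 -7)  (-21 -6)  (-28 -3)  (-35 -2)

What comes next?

First part: −7 each step; -7, -14, -21, -28, -35 → -42.
Second part: -10, -7, -6, -3, -2 → 1 (alternating steps +3, +1, +3, +1, …).
Putting it together: (-42 1).

(-42 1)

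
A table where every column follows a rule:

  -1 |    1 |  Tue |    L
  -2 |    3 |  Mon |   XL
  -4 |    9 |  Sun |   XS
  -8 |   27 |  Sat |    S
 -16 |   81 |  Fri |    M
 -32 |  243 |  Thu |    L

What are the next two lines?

First component: ×2 each step, so -1, -2, -4, -8, -16, -32 → -64 → -128.
Second component: ×3 each step, so 1, 3, 9, 27, 81, 243 → 729 → 2187.
Day — runs backward through the weekdays Mon→Sun: Tue, Mon, Sun, Sat, Fri, Thu → Wed → Tue.
Size goes L, XL, XS, S, M, L → XL → XS (repeats L → XL → XS → S → M).
So the next two lines are -64  729  Wed  XL and -128  2187  Tue  XS.

-64  729  Wed  XL; -128  2187  Tue  XS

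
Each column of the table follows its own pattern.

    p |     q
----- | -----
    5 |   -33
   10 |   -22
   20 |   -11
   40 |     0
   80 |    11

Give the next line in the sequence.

For the column p, ×2 each step: 5, 10, 20, 40, 80 → 160.
Column q: +11 each step; -33, -22, -11, 0, 11 → 22.
So the next line is 160  22.

160  22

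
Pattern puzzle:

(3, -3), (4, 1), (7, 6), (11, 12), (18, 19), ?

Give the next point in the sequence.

(29, 27)

First entry: each term is the sum of the two before it; 3, 4, 7, 11, 18 → 29.
Second entry goes -3, 1, 6, 12, 19 → 27 (differences are 4, 5, 6, … (increasing by 1 each time)).
Combining the parts gives (29, 27).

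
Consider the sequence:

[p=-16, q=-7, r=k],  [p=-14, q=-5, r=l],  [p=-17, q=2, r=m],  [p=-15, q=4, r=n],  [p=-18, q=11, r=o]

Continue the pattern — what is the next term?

P: alternating steps +2, −3, +2, −3, …, so -16, -14, -17, -15, -18 → -16.
Q: -7, -5, 2, 4, 11 → 13 (alternating steps +2, +7, +2, +7, …).
R — letters move forward 1 place in the alphabet: k, l, m, n, o → p.
So the next term is [p=-16, q=13, r=p].

[p=-16, q=13, r=p]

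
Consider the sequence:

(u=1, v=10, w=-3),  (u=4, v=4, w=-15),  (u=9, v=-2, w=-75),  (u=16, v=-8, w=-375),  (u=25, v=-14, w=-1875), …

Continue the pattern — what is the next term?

(u=36, v=-20, w=-9375)

U goes 1, 4, 9, 16, 25 → 36 (perfect squares: 1², 2², 3², …).
V — −6 each step: 10, 4, -2, -8, -14 → -20.
For the w, ×5 each step: -3, -15, -75, -375, -1875 → -9375.
So the next term is (u=36, v=-20, w=-9375).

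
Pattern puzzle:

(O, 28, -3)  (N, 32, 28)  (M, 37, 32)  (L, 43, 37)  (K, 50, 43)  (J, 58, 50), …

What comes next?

Letter goes O, N, M, L, K, J → I (letters move back 1 place in the alphabet).
Second part: differences are 4, 5, 6, … (increasing by 1 each time), so 28, 32, 37, 43, 50, 58 → 67.
Third part goes -3, 28, 32, 37, 43, 50 → 58 (always the previous value of the second part).
Putting it together: (I, 67, 58).

(I, 67, 58)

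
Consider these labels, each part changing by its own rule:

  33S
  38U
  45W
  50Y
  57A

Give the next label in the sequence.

62C

First component goes 33, 38, 45, 50, 57 → 62 (alternating steps +5, +7, +5, +7, …).
Letter: letters move forward 2 places in the alphabet, wrapping Z→A; S, U, W, Y, A → C.
So the next label is 62C.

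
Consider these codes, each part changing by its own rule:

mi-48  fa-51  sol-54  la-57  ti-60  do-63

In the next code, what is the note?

re

Note: runs through the solfège scale do→ti, so mi, fa, sol, la, ti, do → re.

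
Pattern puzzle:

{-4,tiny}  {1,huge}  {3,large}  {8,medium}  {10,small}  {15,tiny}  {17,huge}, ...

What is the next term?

First value: alternating steps +5, +2, +5, +2, …, so -4, 1, 3, 8, 10, 15, 17 → 22.
Size: repeats tiny → huge → large → medium → small; tiny, huge, large, medium, small, tiny, huge → large.
So the next term is {22,large}.

{22,large}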